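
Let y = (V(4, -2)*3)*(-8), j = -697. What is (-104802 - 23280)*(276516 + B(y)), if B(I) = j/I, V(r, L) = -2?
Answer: -283318899637/8 ≈ -3.5415e+10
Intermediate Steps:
y = 48 (y = -2*3*(-8) = -6*(-8) = 48)
B(I) = -697/I
(-104802 - 23280)*(276516 + B(y)) = (-104802 - 23280)*(276516 - 697/48) = -128082*(276516 - 697*1/48) = -128082*(276516 - 697/48) = -128082*13272071/48 = -283318899637/8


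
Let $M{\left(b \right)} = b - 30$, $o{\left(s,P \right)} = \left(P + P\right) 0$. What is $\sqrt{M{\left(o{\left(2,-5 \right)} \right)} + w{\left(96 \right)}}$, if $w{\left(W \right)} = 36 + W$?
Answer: $\sqrt{102} \approx 10.1$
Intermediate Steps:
$o{\left(s,P \right)} = 0$ ($o{\left(s,P \right)} = 2 P 0 = 0$)
$M{\left(b \right)} = -30 + b$
$\sqrt{M{\left(o{\left(2,-5 \right)} \right)} + w{\left(96 \right)}} = \sqrt{\left(-30 + 0\right) + \left(36 + 96\right)} = \sqrt{-30 + 132} = \sqrt{102}$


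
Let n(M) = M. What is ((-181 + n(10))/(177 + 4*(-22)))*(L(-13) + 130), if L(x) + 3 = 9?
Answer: -23256/89 ≈ -261.30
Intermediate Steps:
L(x) = 6 (L(x) = -3 + 9 = 6)
((-181 + n(10))/(177 + 4*(-22)))*(L(-13) + 130) = ((-181 + 10)/(177 + 4*(-22)))*(6 + 130) = -171/(177 - 88)*136 = -171/89*136 = -23256/89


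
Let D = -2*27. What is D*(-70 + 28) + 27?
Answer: 2295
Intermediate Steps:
D = -54
D*(-70 + 28) + 27 = -54*(-70 + 28) + 27 = -54*(-42) + 27 = 2268 + 27 = 2295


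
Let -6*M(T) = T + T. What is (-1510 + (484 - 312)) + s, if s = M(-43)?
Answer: -3971/3 ≈ -1323.7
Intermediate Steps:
M(T) = -T/3 (M(T) = -(T + T)/6 = -T/3)
s = 43/3 (s = -1/3*(-43) = 43/3 ≈ 14.333)
(-1510 + (484 - 312)) + s = (-1510 + (484 - 312)) + 43/3 = (-1510 + 172) + 43/3 = -1338 + 43/3 = -3971/3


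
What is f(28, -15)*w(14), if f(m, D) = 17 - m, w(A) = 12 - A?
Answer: 22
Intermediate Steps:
f(28, -15)*w(14) = (17 - 1*28)*(12 - 1*14) = (17 - 28)*(12 - 14) = -11*(-2) = 22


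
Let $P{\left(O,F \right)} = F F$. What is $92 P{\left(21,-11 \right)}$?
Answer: $11132$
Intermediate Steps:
$P{\left(O,F \right)} = F^{2}$
$92 P{\left(21,-11 \right)} = 92 \left(-11\right)^{2} = 92 \cdot 121 = 11132$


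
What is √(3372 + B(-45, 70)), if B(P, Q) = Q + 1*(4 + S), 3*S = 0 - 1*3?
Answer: √3445 ≈ 58.694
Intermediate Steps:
S = -1 (S = (0 - 1*3)/3 = (0 - 3)/3 = (⅓)*(-3) = -1)
B(P, Q) = 3 + Q (B(P, Q) = Q + 1*(4 - 1) = Q + 1*3 = Q + 3 = 3 + Q)
√(3372 + B(-45, 70)) = √(3372 + (3 + 70)) = √(3372 + 73) = √3445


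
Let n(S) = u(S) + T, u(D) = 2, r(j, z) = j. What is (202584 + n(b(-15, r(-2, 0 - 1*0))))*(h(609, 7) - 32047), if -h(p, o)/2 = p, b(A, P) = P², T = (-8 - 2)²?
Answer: -6742349790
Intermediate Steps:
T = 100 (T = (-10)² = 100)
h(p, o) = -2*p
n(S) = 102 (n(S) = 2 + 100 = 102)
(202584 + n(b(-15, r(-2, 0 - 1*0))))*(h(609, 7) - 32047) = (202584 + 102)*(-2*609 - 32047) = 202686*(-1218 - 32047) = 202686*(-33265) = -6742349790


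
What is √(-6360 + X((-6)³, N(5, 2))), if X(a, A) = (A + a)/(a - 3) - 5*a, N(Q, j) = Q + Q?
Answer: I*√253188966/219 ≈ 72.657*I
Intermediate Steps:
N(Q, j) = 2*Q
X(a, A) = -5*a + (A + a)/(-3 + a) (X(a, A) = (A + a)/(-3 + a) - 5*a = -5*a + (A + a)/(-3 + a))
√(-6360 + X((-6)³, N(5, 2))) = √(-6360 + (2*5 - 5*((-6)³)² + 16*(-6)³)/(-3 + (-6)³)) = √(-6360 + (10 - 5*(-216)² + 16*(-216))/(-3 - 216)) = √(-6360 + (10 - 5*46656 - 3456)/(-219)) = √(-6360 - (10 - 233280 - 3456)/219) = √(-6360 - 1/219*(-236726)) = √(-6360 + 236726/219) = √(-1156114/219) = I*√253188966/219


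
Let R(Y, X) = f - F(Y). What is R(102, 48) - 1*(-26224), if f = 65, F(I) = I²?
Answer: 15885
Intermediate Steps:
R(Y, X) = 65 - Y²
R(102, 48) - 1*(-26224) = (65 - 1*102²) - 1*(-26224) = (65 - 1*10404) + 26224 = (65 - 10404) + 26224 = -10339 + 26224 = 15885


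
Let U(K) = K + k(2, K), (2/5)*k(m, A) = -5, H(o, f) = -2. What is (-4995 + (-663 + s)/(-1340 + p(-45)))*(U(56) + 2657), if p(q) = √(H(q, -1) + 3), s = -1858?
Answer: -18054959692/1339 ≈ -1.3484e+7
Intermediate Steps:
k(m, A) = -25/2 (k(m, A) = (5/2)*(-5) = -25/2)
p(q) = 1 (p(q) = √(-2 + 3) = √1 = 1)
U(K) = -25/2 + K (U(K) = K - 25/2 = -25/2 + K)
(-4995 + (-663 + s)/(-1340 + p(-45)))*(U(56) + 2657) = (-4995 + (-663 - 1858)/(-1340 + 1))*((-25/2 + 56) + 2657) = (-4995 - 2521/(-1339))*(87/2 + 2657) = (-4995 - 2521*(-1/1339))*(5401/2) = (-4995 + 2521/1339)*(5401/2) = -6685784/1339*5401/2 = -18054959692/1339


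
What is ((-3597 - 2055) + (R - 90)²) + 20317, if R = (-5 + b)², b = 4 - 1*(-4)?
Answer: 21226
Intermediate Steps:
b = 8 (b = 4 + 4 = 8)
R = 9 (R = (-5 + 8)² = 3² = 9)
((-3597 - 2055) + (R - 90)²) + 20317 = ((-3597 - 2055) + (9 - 90)²) + 20317 = (-5652 + (-81)²) + 20317 = (-5652 + 6561) + 20317 = 909 + 20317 = 21226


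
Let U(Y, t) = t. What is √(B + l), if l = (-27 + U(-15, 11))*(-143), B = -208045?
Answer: I*√205757 ≈ 453.6*I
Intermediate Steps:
l = 2288 (l = (-27 + 11)*(-143) = -16*(-143) = 2288)
√(B + l) = √(-208045 + 2288) = √(-205757) = I*√205757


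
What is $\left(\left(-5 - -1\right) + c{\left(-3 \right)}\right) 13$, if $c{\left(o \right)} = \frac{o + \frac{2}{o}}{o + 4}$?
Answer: $- \frac{299}{3} \approx -99.667$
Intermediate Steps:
$c{\left(o \right)} = \frac{o + \frac{2}{o}}{4 + o}$
$\left(\left(-5 - -1\right) + c{\left(-3 \right)}\right) 13 = \left(\left(-5 - -1\right) + \frac{2 + \left(-3\right)^{2}}{\left(-3\right) \left(4 - 3\right)}\right) 13 = \left(\left(-5 + 1\right) - \frac{2 + 9}{3 \cdot 1}\right) 13 = \left(-4 - \frac{1}{3} \cdot 11\right) 13 = \left(-4 - \frac{11}{3}\right) 13 = \left(- \frac{23}{3}\right) 13 = - \frac{299}{3}$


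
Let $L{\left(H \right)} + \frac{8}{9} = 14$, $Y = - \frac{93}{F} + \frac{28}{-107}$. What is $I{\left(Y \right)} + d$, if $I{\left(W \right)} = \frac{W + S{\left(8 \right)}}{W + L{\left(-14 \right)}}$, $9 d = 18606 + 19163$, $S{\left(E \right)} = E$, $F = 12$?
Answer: $\frac{741896062}{176787} \approx 4196.6$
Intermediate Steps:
$d = \frac{37769}{9}$ ($d = \frac{18606 + 19163}{9} = \frac{1}{9} \cdot 37769 = \frac{37769}{9} \approx 4196.6$)
$Y = - \frac{3429}{428}$ ($Y = - \frac{93}{12} + \frac{28}{-107} = \left(-93\right) \frac{1}{12} + 28 \left(- \frac{1}{107}\right) = - \frac{31}{4} - \frac{28}{107} = - \frac{3429}{428} \approx -8.0117$)
$L{\left(H \right)} = \frac{118}{9}$ ($L{\left(H \right)} = - \frac{8}{9} + 14 = \frac{118}{9}$)
$I{\left(W \right)} = \frac{8 + W}{\frac{118}{9} + W}$ ($I{\left(W \right)} = \frac{W + 8}{W + \frac{118}{9}} = \frac{8 + W}{\frac{118}{9} + W}$)
$I{\left(Y \right)} + d = \frac{9 \left(8 - \frac{3429}{428}\right)}{118 + 9 \left(- \frac{3429}{428}\right)} + \frac{37769}{9} = 9 \frac{1}{118 - \frac{30861}{428}} \left(- \frac{5}{428}\right) + \frac{37769}{9} = 9 \frac{1}{\frac{19643}{428}} \left(- \frac{5}{428}\right) + \frac{37769}{9} = 9 \cdot \frac{428}{19643} \left(- \frac{5}{428}\right) + \frac{37769}{9} = - \frac{45}{19643} + \frac{37769}{9} = \frac{741896062}{176787}$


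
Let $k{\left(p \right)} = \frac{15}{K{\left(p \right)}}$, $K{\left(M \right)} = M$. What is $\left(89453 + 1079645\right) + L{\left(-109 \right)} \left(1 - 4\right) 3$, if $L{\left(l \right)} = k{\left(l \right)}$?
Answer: $\frac{127431817}{109} \approx 1.1691 \cdot 10^{6}$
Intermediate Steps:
$k{\left(p \right)} = \frac{15}{p}$
$L{\left(l \right)} = \frac{15}{l}$
$\left(89453 + 1079645\right) + L{\left(-109 \right)} \left(1 - 4\right) 3 = \left(89453 + 1079645\right) + \frac{15}{-109} \left(1 - 4\right) 3 = 1169098 + 15 \left(- \frac{1}{109}\right) \left(\left(-3\right) 3\right) = 1169098 - - \frac{135}{109} = 1169098 + \frac{135}{109} = \frac{127431817}{109}$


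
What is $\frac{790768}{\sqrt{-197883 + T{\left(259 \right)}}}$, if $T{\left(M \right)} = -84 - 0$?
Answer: $- \frac{71888 i \sqrt{197967}}{17997} \approx - 1777.3 i$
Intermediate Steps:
$T{\left(M \right)} = -84$ ($T{\left(M \right)} = -84 + 0 = -84$)
$\frac{790768}{\sqrt{-197883 + T{\left(259 \right)}}} = \frac{790768}{\sqrt{-197883 - 84}} = \frac{790768}{\sqrt{-197967}} = \frac{790768}{i \sqrt{197967}} = 790768 \left(- \frac{i \sqrt{197967}}{197967}\right) = - \frac{71888 i \sqrt{197967}}{17997}$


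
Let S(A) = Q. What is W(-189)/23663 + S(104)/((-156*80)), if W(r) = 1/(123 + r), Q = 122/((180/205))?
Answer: -651030233/58472219520 ≈ -0.011134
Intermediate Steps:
Q = 2501/18 (Q = 122/((180*(1/205))) = 122/(36/41) = 122*(41/36) = 2501/18 ≈ 138.94)
S(A) = 2501/18
W(-189)/23663 + S(104)/((-156*80)) = 1/((123 - 189)*23663) + 2501/(18*((-156*80))) = (1/23663)/(-66) + (2501/18)/(-12480) = -1/66*1/23663 + (2501/18)*(-1/12480) = -1/1561758 - 2501/224640 = -651030233/58472219520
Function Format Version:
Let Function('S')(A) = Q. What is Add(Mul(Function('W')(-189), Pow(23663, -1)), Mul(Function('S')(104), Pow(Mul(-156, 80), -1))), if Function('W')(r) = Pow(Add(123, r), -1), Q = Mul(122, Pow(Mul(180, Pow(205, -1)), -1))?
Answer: Rational(-651030233, 58472219520) ≈ -0.011134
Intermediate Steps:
Q = Rational(2501, 18) (Q = Mul(122, Pow(Mul(180, Rational(1, 205)), -1)) = Mul(122, Pow(Rational(36, 41), -1)) = Mul(122, Rational(41, 36)) = Rational(2501, 18) ≈ 138.94)
Function('S')(A) = Rational(2501, 18)
Add(Mul(Function('W')(-189), Pow(23663, -1)), Mul(Function('S')(104), Pow(Mul(-156, 80), -1))) = Add(Mul(Pow(Add(123, -189), -1), Pow(23663, -1)), Mul(Rational(2501, 18), Pow(Mul(-156, 80), -1))) = Add(Mul(Pow(-66, -1), Rational(1, 23663)), Mul(Rational(2501, 18), Pow(-12480, -1))) = Add(Mul(Rational(-1, 66), Rational(1, 23663)), Mul(Rational(2501, 18), Rational(-1, 12480))) = Add(Rational(-1, 1561758), Rational(-2501, 224640)) = Rational(-651030233, 58472219520)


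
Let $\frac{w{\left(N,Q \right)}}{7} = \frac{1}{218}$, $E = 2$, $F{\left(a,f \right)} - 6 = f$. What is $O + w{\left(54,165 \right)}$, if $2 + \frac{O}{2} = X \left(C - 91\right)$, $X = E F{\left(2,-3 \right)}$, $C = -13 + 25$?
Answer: $- \frac{207529}{218} \approx -951.97$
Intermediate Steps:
$C = 12$
$F{\left(a,f \right)} = 6 + f$
$w{\left(N,Q \right)} = \frac{7}{218}$
$X = 6$ ($X = 2 \left(6 - 3\right) = 2 \cdot 3 = 6$)
$O = -952$ ($O = -4 + 2 \cdot 6 \left(12 - 91\right) = -4 + 2 \cdot 6 \left(-79\right) = -4 + 2 \left(-474\right) = -4 - 948 = -952$)
$O + w{\left(54,165 \right)} = -952 + \frac{7}{218} = - \frac{207529}{218}$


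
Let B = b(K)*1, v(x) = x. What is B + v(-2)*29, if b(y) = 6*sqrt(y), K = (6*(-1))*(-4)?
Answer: -58 + 12*sqrt(6) ≈ -28.606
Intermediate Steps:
K = 24 (K = -6*(-4) = 24)
B = 12*sqrt(6) (B = (6*sqrt(24))*1 = (6*(2*sqrt(6)))*1 = (12*sqrt(6))*1 = 12*sqrt(6) ≈ 29.394)
B + v(-2)*29 = 12*sqrt(6) - 2*29 = 12*sqrt(6) - 58 = -58 + 12*sqrt(6)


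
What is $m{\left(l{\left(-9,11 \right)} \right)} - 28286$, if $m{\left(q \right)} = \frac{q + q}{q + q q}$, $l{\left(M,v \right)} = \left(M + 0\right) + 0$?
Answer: $- \frac{113145}{4} \approx -28286.0$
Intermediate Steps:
$l{\left(M,v \right)} = M$ ($l{\left(M,v \right)} = M + 0 = M$)
$m{\left(q \right)} = \frac{2 q}{q + q^{2}}$
$m{\left(l{\left(-9,11 \right)} \right)} - 28286 = \frac{2}{1 - 9} - 28286 = \frac{2}{-8} - 28286 = 2 \left(- \frac{1}{8}\right) - 28286 = - \frac{1}{4} - 28286 = - \frac{113145}{4}$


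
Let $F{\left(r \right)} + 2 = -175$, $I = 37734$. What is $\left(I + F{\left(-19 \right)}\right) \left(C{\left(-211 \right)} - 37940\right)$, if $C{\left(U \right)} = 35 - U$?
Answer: $-1415673558$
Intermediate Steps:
$F{\left(r \right)} = -177$ ($F{\left(r \right)} = -2 - 175 = -177$)
$\left(I + F{\left(-19 \right)}\right) \left(C{\left(-211 \right)} - 37940\right) = \left(37734 - 177\right) \left(\left(35 - -211\right) - 37940\right) = 37557 \left(\left(35 + 211\right) - 37940\right) = 37557 \left(246 - 37940\right) = 37557 \left(-37694\right) = -1415673558$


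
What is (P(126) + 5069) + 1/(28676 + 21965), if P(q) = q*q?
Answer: 1060675746/50641 ≈ 20945.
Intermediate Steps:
P(q) = q**2
(P(126) + 5069) + 1/(28676 + 21965) = (126**2 + 5069) + 1/(28676 + 21965) = (15876 + 5069) + 1/50641 = 20945 + 1/50641 = 1060675746/50641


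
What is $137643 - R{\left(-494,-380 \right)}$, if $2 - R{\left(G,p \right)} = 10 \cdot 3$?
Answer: $137671$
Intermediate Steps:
$R{\left(G,p \right)} = -28$ ($R{\left(G,p \right)} = 2 - 10 \cdot 3 = 2 - 30 = -28$)
$137643 - R{\left(-494,-380 \right)} = 137643 - -28 = 137643 + 28 = 137671$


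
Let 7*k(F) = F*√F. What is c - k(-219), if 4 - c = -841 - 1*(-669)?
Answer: 176 + 219*I*√219/7 ≈ 176.0 + 462.99*I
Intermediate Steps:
k(F) = F^(3/2)/7 (k(F) = (F*√F)/7 = F^(3/2)/7)
c = 176 (c = 4 - (-841 - 1*(-669)) = 4 - (-841 + 669) = 4 - 1*(-172) = 4 + 172 = 176)
c - k(-219) = 176 - (-219)^(3/2)/7 = 176 - (-219*I*√219)/7 = 176 - (-219)*I*√219/7 = 176 + 219*I*√219/7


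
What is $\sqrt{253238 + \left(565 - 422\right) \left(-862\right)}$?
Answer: $2 \sqrt{32493} \approx 360.52$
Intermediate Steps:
$\sqrt{253238 + \left(565 - 422\right) \left(-862\right)} = \sqrt{253238 + 143 \left(-862\right)} = \sqrt{253238 - 123266} = \sqrt{129972} = 2 \sqrt{32493}$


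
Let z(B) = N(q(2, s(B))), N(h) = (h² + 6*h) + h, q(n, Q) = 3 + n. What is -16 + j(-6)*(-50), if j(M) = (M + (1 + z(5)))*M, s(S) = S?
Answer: 16484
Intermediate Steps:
N(h) = h² + 7*h
z(B) = 60 (z(B) = (3 + 2)*(7 + (3 + 2)) = 5*(7 + 5) = 5*12 = 60)
j(M) = M*(61 + M) (j(M) = (M + (1 + 60))*M = (M + 61)*M = (61 + M)*M = M*(61 + M))
-16 + j(-6)*(-50) = -16 - 6*(61 - 6)*(-50) = -16 - 6*55*(-50) = -16 - 330*(-50) = -16 + 16500 = 16484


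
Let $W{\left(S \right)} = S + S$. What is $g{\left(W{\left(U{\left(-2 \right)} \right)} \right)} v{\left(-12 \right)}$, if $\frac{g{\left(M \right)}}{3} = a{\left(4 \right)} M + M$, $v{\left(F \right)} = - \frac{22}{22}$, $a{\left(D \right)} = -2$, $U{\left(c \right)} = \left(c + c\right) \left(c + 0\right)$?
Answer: $48$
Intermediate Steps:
$U{\left(c \right)} = 2 c^{2}$ ($U{\left(c \right)} = 2 c c = 2 c^{2}$)
$W{\left(S \right)} = 2 S$
$v{\left(F \right)} = -1$ ($v{\left(F \right)} = \left(-22\right) \frac{1}{22} = -1$)
$g{\left(M \right)} = - 3 M$ ($g{\left(M \right)} = 3 \left(- 2 M + M\right) = 3 \left(- M\right) = - 3 M$)
$g{\left(W{\left(U{\left(-2 \right)} \right)} \right)} v{\left(-12 \right)} = - 3 \cdot 2 \cdot 2 \left(-2\right)^{2} \left(-1\right) = - 3 \cdot 2 \cdot 2 \cdot 4 \left(-1\right) = - 3 \cdot 2 \cdot 8 \left(-1\right) = \left(-3\right) 16 \left(-1\right) = \left(-48\right) \left(-1\right) = 48$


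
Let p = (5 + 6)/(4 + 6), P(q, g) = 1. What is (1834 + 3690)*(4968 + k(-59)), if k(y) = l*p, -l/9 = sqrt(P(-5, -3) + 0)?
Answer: 136942722/5 ≈ 2.7389e+7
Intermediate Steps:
p = 11/10 ≈ 1.1000
l = -9 (l = -9*sqrt(1 + 0) = -9*sqrt(1) = -9*1 = -9)
k(y) = -99/10 (k(y) = -9*11/10 = -99/10)
(1834 + 3690)*(4968 + k(-59)) = (1834 + 3690)*(4968 - 99/10) = 5524*(49581/10) = 136942722/5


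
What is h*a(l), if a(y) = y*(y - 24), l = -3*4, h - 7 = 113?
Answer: 51840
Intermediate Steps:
h = 120 (h = 7 + 113 = 120)
l = -12
a(y) = y*(-24 + y)
h*a(l) = 120*(-12*(-24 - 12)) = 120*(-12*(-36)) = 120*432 = 51840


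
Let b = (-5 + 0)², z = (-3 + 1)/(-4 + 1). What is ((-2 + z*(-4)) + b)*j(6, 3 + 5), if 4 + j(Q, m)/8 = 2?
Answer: -976/3 ≈ -325.33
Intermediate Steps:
j(Q, m) = -16 (j(Q, m) = -32 + 8*2 = -32 + 16 = -16)
z = ⅔ (z = -2/(-3) = -⅓*(-2) = ⅔ ≈ 0.66667)
b = 25 (b = (-5)² = 25)
((-2 + z*(-4)) + b)*j(6, 3 + 5) = ((-2 + (⅔)*(-4)) + 25)*(-16) = ((-2 - 8/3) + 25)*(-16) = (-14/3 + 25)*(-16) = (61/3)*(-16) = -976/3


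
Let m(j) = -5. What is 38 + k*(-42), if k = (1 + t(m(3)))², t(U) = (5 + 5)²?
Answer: -428404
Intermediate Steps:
t(U) = 100 (t(U) = 10² = 100)
k = 10201 (k = (1 + 100)² = 101² = 10201)
38 + k*(-42) = 38 + 10201*(-42) = 38 - 428442 = -428404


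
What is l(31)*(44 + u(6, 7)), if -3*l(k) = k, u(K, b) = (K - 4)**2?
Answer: -496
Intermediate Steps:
u(K, b) = (-4 + K)**2
l(k) = -k/3
l(31)*(44 + u(6, 7)) = (-1/3*31)*(44 + (-4 + 6)**2) = -31*(44 + 2**2)/3 = -31*(44 + 4)/3 = -31/3*48 = -496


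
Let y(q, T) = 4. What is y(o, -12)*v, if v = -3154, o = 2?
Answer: -12616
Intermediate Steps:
y(o, -12)*v = 4*(-3154) = -12616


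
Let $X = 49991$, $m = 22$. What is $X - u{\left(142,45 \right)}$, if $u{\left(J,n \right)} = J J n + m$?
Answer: $-857411$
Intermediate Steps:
$u{\left(J,n \right)} = 22 + n J^{2}$ ($u{\left(J,n \right)} = J J n + 22 = J^{2} n + 22 = n J^{2} + 22 = 22 + n J^{2}$)
$X - u{\left(142,45 \right)} = 49991 - \left(22 + 45 \cdot 142^{2}\right) = 49991 - \left(22 + 45 \cdot 20164\right) = 49991 - \left(22 + 907380\right) = 49991 - 907402 = -857411$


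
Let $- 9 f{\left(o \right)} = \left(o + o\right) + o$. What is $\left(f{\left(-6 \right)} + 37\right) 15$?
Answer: $585$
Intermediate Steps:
$f{\left(o \right)} = - \frac{o}{3}$ ($f{\left(o \right)} = - \frac{\left(o + o\right) + o}{9} = - \frac{2 o + o}{9} = - \frac{3 o}{9} = - \frac{o}{3}$)
$\left(f{\left(-6 \right)} + 37\right) 15 = \left(\left(- \frac{1}{3}\right) \left(-6\right) + 37\right) 15 = \left(2 + 37\right) 15 = 39 \cdot 15 = 585$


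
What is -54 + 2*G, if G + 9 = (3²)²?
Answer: 90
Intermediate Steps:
G = 72 (G = -9 + (3²)² = -9 + 9² = -9 + 81 = 72)
-54 + 2*G = -54 + 2*72 = -54 + 144 = 90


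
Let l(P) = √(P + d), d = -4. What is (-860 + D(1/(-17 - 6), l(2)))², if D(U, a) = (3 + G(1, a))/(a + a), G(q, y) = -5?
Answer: (1720 - I*√2)²/4 ≈ 7.396e+5 - 1216.2*I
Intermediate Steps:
l(P) = √(-4 + P) (l(P) = √(P - 4) = √(-4 + P))
D(U, a) = -1/a (D(U, a) = (3 - 5)/(a + a) = -2*1/(2*a) = -1/a)
(-860 + D(1/(-17 - 6), l(2)))² = (-860 - 1/(√(-4 + 2)))² = (-860 - 1/(√(-2)))² = (-860 - 1/(I*√2))² = (-860 - (-1)*I*√2/2)² = (-860 + I*√2/2)²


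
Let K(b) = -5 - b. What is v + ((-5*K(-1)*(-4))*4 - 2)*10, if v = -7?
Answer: -3227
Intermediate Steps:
v + ((-5*K(-1)*(-4))*4 - 2)*10 = -7 + ((-5*(-5 - 1*(-1))*(-4))*4 - 2)*10 = -7 + ((-5*(-5 + 1)*(-4))*4 - 2)*10 = -7 + ((-5*(-4)*(-4))*4 - 2)*10 = -7 + ((20*(-4))*4 - 2)*10 = -7 + (-80*4 - 2)*10 = -7 + (-320 - 2)*10 = -7 - 322*10 = -7 - 3220 = -3227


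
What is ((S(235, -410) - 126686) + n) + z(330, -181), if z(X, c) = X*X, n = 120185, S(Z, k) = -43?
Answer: 102356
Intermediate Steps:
z(X, c) = X²
((S(235, -410) - 126686) + n) + z(330, -181) = ((-43 - 126686) + 120185) + 330² = (-126729 + 120185) + 108900 = -6544 + 108900 = 102356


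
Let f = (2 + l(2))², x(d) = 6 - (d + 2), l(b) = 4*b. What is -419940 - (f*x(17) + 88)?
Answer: -418728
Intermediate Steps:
x(d) = 4 - d (x(d) = 6 - (2 + d) = 6 + (-2 - d) = 4 - d)
f = 100 (f = (2 + 4*2)² = (2 + 8)² = 10² = 100)
-419940 - (f*x(17) + 88) = -419940 - (100*(4 - 1*17) + 88) = -419940 - (100*(4 - 17) + 88) = -419940 - (100*(-13) + 88) = -419940 - (-1300 + 88) = -419940 - 1*(-1212) = -419940 + 1212 = -418728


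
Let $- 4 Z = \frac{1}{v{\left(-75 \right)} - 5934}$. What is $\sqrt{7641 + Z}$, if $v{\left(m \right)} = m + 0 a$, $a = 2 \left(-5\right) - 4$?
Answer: $\frac{\sqrt{1103607393693}}{12018} \approx 87.413$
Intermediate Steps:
$a = -14$ ($a = -10 - 4 = -14$)
$v{\left(m \right)} = m$ ($v{\left(m \right)} = m + 0 \left(-14\right) = m + 0 = m$)
$Z = \frac{1}{24036}$ ($Z = - \frac{1}{4 \left(-75 - 5934\right)} = - \frac{1}{4 \left(-6009\right)} = \left(- \frac{1}{4}\right) \left(- \frac{1}{6009}\right) = \frac{1}{24036} \approx 4.1604 \cdot 10^{-5}$)
$\sqrt{7641 + Z} = \sqrt{7641 + \frac{1}{24036}} = \sqrt{\frac{183659077}{24036}} = \frac{\sqrt{1103607393693}}{12018}$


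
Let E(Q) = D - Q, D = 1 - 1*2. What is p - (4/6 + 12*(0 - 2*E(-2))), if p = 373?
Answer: 1189/3 ≈ 396.33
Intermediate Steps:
D = -1 (D = 1 - 2 = -1)
E(Q) = -1 - Q
p - (4/6 + 12*(0 - 2*E(-2))) = 373 - (4/6 + 12*(0 - 2*(-1 - 1*(-2)))) = 373 - (4*(1/6) + 12*(0 - 2*(-1 + 2))) = 373 - (2/3 + 12*(0 - 2*1)) = 373 - (2/3 + 12*(0 - 2)) = 373 - (2/3 + 12*(-2)) = 373 - (2/3 - 24) = 373 - 1*(-70/3) = 373 + 70/3 = 1189/3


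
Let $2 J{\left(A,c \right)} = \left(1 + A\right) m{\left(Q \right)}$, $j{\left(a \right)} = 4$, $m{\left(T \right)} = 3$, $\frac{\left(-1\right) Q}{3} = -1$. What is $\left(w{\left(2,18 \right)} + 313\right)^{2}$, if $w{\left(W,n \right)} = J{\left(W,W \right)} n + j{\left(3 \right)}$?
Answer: $158404$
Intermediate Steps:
$Q = 3$ ($Q = \left(-3\right) \left(-1\right) = 3$)
$J{\left(A,c \right)} = \frac{3}{2} + \frac{3 A}{2}$ ($J{\left(A,c \right)} = \frac{\left(1 + A\right) 3}{2} = \frac{3 + 3 A}{2} = \frac{3}{2} + \frac{3 A}{2}$)
$w{\left(W,n \right)} = 4 + n \left(\frac{3}{2} + \frac{3 W}{2}\right)$ ($w{\left(W,n \right)} = \left(\frac{3}{2} + \frac{3 W}{2}\right) n + 4 = n \left(\frac{3}{2} + \frac{3 W}{2}\right) + 4 = 4 + n \left(\frac{3}{2} + \frac{3 W}{2}\right)$)
$\left(w{\left(2,18 \right)} + 313\right)^{2} = \left(\left(4 + \frac{3}{2} \cdot 18 \left(1 + 2\right)\right) + 313\right)^{2} = \left(\left(4 + \frac{3}{2} \cdot 18 \cdot 3\right) + 313\right)^{2} = \left(\left(4 + 81\right) + 313\right)^{2} = \left(85 + 313\right)^{2} = 398^{2} = 158404$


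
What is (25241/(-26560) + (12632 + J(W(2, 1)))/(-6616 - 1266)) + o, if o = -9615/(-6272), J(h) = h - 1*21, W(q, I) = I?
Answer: -1490973299/1465421440 ≈ -1.0174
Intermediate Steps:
J(h) = -21 + h (J(h) = h - 21 = -21 + h)
o = 9615/6272 (o = -9615*(-1/6272) = 9615/6272 ≈ 1.5330)
(25241/(-26560) + (12632 + J(W(2, 1)))/(-6616 - 1266)) + o = (25241/(-26560) + (12632 + (-21 + 1))/(-6616 - 1266)) + 9615/6272 = (25241*(-1/26560) + (12632 - 20)/(-7882)) + 9615/6272 = (-25241/26560 + 12612*(-1/7882)) + 9615/6272 = (-25241/26560 - 6306/3941) + 9615/6272 = -266962141/104672960 + 9615/6272 = -1490973299/1465421440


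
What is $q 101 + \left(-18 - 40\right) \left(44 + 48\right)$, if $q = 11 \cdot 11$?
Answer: $6885$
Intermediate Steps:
$q = 121$
$q 101 + \left(-18 - 40\right) \left(44 + 48\right) = 121 \cdot 101 + \left(-18 - 40\right) \left(44 + 48\right) = 12221 - 5336 = 6885$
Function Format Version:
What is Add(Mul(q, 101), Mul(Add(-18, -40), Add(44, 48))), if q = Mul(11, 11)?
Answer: 6885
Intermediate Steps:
q = 121
Add(Mul(q, 101), Mul(Add(-18, -40), Add(44, 48))) = Add(Mul(121, 101), Mul(Add(-18, -40), Add(44, 48))) = Add(12221, Mul(-58, 92)) = Add(12221, -5336) = 6885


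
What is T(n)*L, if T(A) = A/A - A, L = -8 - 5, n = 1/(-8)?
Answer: -117/8 ≈ -14.625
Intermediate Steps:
n = -⅛ ≈ -0.12500
L = -13
T(A) = 1 - A
T(n)*L = (1 - 1*(-⅛))*(-13) = (1 + ⅛)*(-13) = (9/8)*(-13) = -117/8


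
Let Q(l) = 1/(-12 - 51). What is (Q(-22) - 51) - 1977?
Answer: -127765/63 ≈ -2028.0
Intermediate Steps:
Q(l) = -1/63 (Q(l) = 1/(-63) = -1/63)
(Q(-22) - 51) - 1977 = (-1/63 - 51) - 1977 = -3214/63 - 1977 = -127765/63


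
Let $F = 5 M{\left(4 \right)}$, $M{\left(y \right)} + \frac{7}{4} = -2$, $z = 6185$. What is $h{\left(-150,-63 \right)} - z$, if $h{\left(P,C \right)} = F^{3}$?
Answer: $- \frac{817715}{64} \approx -12777.0$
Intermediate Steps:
$M{\left(y \right)} = - \frac{15}{4}$ ($M{\left(y \right)} = - \frac{7}{4} - 2 = - \frac{15}{4}$)
$F = - \frac{75}{4}$ ($F = 5 \left(- \frac{15}{4}\right) = - \frac{75}{4} \approx -18.75$)
$h{\left(P,C \right)} = - \frac{421875}{64}$ ($h{\left(P,C \right)} = \left(- \frac{75}{4}\right)^{3} = - \frac{421875}{64}$)
$h{\left(-150,-63 \right)} - z = - \frac{421875}{64} - 6185 = - \frac{817715}{64}$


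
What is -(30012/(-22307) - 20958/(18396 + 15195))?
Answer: 491881066/249771479 ≈ 1.9693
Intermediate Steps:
-(30012/(-22307) - 20958/(18396 + 15195)) = -(30012*(-1/22307) - 20958/33591) = -(-30012/22307 - 20958*1/33591) = -(-30012/22307 - 6986/11197) = -1*(-491881066/249771479) = 491881066/249771479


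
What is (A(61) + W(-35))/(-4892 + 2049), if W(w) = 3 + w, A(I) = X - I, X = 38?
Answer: 55/2843 ≈ 0.019346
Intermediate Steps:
A(I) = 38 - I
(A(61) + W(-35))/(-4892 + 2049) = ((38 - 1*61) + (3 - 35))/(-4892 + 2049) = ((38 - 61) - 32)/(-2843) = (-23 - 32)*(-1/2843) = -55*(-1/2843) = 55/2843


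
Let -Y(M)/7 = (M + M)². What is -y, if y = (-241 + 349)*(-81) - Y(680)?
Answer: -12938452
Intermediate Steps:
Y(M) = -28*M² (Y(M) = -7*(M + M)² = -7*4*M² = -28*M²)
y = 12938452 (y = (-241 + 349)*(-81) - (-28)*680² = 108*(-81) - (-28)*462400 = -8748 - 1*(-12947200) = -8748 + 12947200 = 12938452)
-y = -1*12938452 = -12938452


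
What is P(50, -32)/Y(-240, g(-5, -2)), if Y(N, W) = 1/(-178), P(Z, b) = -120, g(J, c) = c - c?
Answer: 21360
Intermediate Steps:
g(J, c) = 0
Y(N, W) = -1/178
P(50, -32)/Y(-240, g(-5, -2)) = -120/(-1/178) = -120*(-178) = 21360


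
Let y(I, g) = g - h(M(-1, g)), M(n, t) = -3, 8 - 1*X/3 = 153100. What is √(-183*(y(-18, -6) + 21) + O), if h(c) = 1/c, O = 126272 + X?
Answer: I*√335810 ≈ 579.49*I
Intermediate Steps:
X = -459276 (X = 24 - 3*153100 = 24 - 459300 = -459276)
O = -333004 (O = 126272 - 459276 = -333004)
y(I, g) = ⅓ + g (y(I, g) = g - 1/(-3) = g - 1*(-⅓) = g + ⅓ = ⅓ + g)
√(-183*(y(-18, -6) + 21) + O) = √(-183*((⅓ - 6) + 21) - 333004) = √(-183*(-17/3 + 21) - 333004) = √(-183*46/3 - 333004) = √(-2806 - 333004) = √(-335810) = I*√335810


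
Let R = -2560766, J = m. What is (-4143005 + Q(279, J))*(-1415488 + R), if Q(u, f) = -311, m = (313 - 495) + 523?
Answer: 16474876818264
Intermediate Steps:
m = 341 (m = -182 + 523 = 341)
J = 341
(-4143005 + Q(279, J))*(-1415488 + R) = (-4143005 - 311)*(-1415488 - 2560766) = -4143316*(-3976254) = 16474876818264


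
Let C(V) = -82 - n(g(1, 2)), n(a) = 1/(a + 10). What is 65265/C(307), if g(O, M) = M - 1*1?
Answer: -239305/301 ≈ -795.03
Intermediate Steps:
g(O, M) = -1 + M (g(O, M) = M - 1 = -1 + M)
n(a) = 1/(10 + a)
C(V) = -903/11 (C(V) = -82 - 1/(10 + (-1 + 2)) = -82 - 1/(10 + 1) = -82 - 1/11 = -903/11)
65265/C(307) = 65265/(-903/11) = 65265*(-11/903) = -239305/301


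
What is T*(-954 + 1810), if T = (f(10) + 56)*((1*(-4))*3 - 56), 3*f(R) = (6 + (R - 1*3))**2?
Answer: -19616096/3 ≈ -6.5387e+6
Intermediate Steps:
f(R) = (3 + R)**2/3 (f(R) = (6 + (R - 1*3))**2/3 = (6 + (R - 3))**2/3 = (6 + (-3 + R))**2/3 = (3 + R)**2/3)
T = -22916/3 (T = ((3 + 10)**2/3 + 56)*((1*(-4))*3 - 56) = ((1/3)*13**2 + 56)*(-4*3 - 56) = ((1/3)*169 + 56)*(-12 - 56) = (169/3 + 56)*(-68) = (337/3)*(-68) = -22916/3 ≈ -7638.7)
T*(-954 + 1810) = -22916*(-954 + 1810)/3 = -22916/3*856 = -19616096/3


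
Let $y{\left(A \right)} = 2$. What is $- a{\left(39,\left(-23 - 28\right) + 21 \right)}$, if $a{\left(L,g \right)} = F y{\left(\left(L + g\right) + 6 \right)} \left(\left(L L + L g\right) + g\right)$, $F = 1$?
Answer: $-642$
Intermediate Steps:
$a{\left(L,g \right)} = 2 g + 2 L^{2} + 2 L g$ ($a{\left(L,g \right)} = 1 \cdot 2 \left(\left(L L + L g\right) + g\right) = 2 \left(\left(L^{2} + L g\right) + g\right) = 2 \left(g + L^{2} + L g\right) = 2 g + 2 L^{2} + 2 L g$)
$- a{\left(39,\left(-23 - 28\right) + 21 \right)} = - (2 \left(\left(-23 - 28\right) + 21\right) + 2 \cdot 39^{2} + 2 \cdot 39 \left(\left(-23 - 28\right) + 21\right)) = - (2 \left(-51 + 21\right) + 2 \cdot 1521 + 2 \cdot 39 \left(-51 + 21\right)) = - (2 \left(-30\right) + 3042 + 2 \cdot 39 \left(-30\right)) = - (-60 + 3042 - 2340) = \left(-1\right) 642 = -642$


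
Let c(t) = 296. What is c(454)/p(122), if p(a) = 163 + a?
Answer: 296/285 ≈ 1.0386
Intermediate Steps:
c(454)/p(122) = 296/(163 + 122) = 296/285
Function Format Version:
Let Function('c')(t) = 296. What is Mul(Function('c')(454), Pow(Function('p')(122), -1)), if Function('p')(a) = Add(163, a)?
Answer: Rational(296, 285) ≈ 1.0386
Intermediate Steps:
Mul(Function('c')(454), Pow(Function('p')(122), -1)) = Mul(296, Pow(Add(163, 122), -1)) = Mul(296, Pow(285, -1)) = Mul(296, Rational(1, 285)) = Rational(296, 285)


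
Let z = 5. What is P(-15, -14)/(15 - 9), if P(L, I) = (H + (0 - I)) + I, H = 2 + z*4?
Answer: 11/3 ≈ 3.6667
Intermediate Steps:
H = 22 (H = 2 + 5*4 = 2 + 20 = 22)
P(L, I) = 22 (P(L, I) = (22 + (0 - I)) + I = (22 - I) + I = 22)
P(-15, -14)/(15 - 9) = 22/(15 - 9) = 22/6 = 22*(1/6) = 11/3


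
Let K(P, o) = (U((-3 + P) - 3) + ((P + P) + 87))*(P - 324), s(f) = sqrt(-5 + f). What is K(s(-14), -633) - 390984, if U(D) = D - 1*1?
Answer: -416961 - 892*I*sqrt(19) ≈ -4.1696e+5 - 3888.1*I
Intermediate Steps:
U(D) = -1 + D (U(D) = D - 1 = -1 + D)
K(P, o) = (-324 + P)*(80 + 3*P) (K(P, o) = ((-1 + ((-3 + P) - 3)) + ((P + P) + 87))*(P - 324) = ((-1 + (-6 + P)) + (2*P + 87))*(-324 + P) = ((-7 + P) + (87 + 2*P))*(-324 + P) = (80 + 3*P)*(-324 + P) = (-324 + P)*(80 + 3*P))
K(s(-14), -633) - 390984 = (-25920 - 892*sqrt(-5 - 14) + 3*(sqrt(-5 - 14))**2) - 390984 = (-25920 - 892*I*sqrt(19) + 3*(sqrt(-19))**2) - 390984 = (-25920 - 892*I*sqrt(19) + 3*(I*sqrt(19))**2) - 390984 = (-25920 - 892*I*sqrt(19) + 3*(-19)) - 390984 = (-25920 - 892*I*sqrt(19) - 57) - 390984 = (-25977 - 892*I*sqrt(19)) - 390984 = -416961 - 892*I*sqrt(19)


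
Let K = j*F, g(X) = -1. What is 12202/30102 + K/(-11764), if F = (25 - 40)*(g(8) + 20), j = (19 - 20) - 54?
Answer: -948857/1023468 ≈ -0.92710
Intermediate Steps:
j = -55 (j = -1 - 54 = -55)
F = -285 (F = (25 - 40)*(-1 + 20) = -15*19 = -285)
K = 15675 (K = -55*(-285) = 15675)
12202/30102 + K/(-11764) = 12202/30102 + 15675/(-11764) = 12202*(1/30102) + 15675*(-1/11764) = 6101/15051 - 15675/11764 = -948857/1023468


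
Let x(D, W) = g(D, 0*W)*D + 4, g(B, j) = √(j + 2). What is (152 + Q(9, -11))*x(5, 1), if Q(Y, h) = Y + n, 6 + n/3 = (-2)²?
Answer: 620 + 775*√2 ≈ 1716.0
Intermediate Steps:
g(B, j) = √(2 + j)
x(D, W) = 4 + D*√2 (x(D, W) = √(2 + 0*W)*D + 4 = √(2 + 0)*D + 4 = √2*D + 4 = D*√2 + 4 = 4 + D*√2)
n = -6 (n = -18 + 3*(-2)² = -18 + 3*4 = -18 + 12 = -6)
Q(Y, h) = -6 + Y (Q(Y, h) = Y - 6 = -6 + Y)
(152 + Q(9, -11))*x(5, 1) = (152 + (-6 + 9))*(4 + 5*√2) = (152 + 3)*(4 + 5*√2) = 155*(4 + 5*√2) = 620 + 775*√2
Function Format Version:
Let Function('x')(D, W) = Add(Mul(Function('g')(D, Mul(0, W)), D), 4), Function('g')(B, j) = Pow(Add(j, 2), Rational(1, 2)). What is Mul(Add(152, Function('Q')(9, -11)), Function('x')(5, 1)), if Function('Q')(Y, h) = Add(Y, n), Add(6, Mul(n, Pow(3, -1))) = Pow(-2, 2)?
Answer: Add(620, Mul(775, Pow(2, Rational(1, 2)))) ≈ 1716.0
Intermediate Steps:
Function('g')(B, j) = Pow(Add(2, j), Rational(1, 2))
Function('x')(D, W) = Add(4, Mul(D, Pow(2, Rational(1, 2)))) (Function('x')(D, W) = Add(Mul(Pow(Add(2, Mul(0, W)), Rational(1, 2)), D), 4) = Add(Mul(Pow(Add(2, 0), Rational(1, 2)), D), 4) = Add(Mul(Pow(2, Rational(1, 2)), D), 4) = Add(Mul(D, Pow(2, Rational(1, 2))), 4) = Add(4, Mul(D, Pow(2, Rational(1, 2)))))
n = -6 (n = Add(-18, Mul(3, Pow(-2, 2))) = Add(-18, Mul(3, 4)) = Add(-18, 12) = -6)
Function('Q')(Y, h) = Add(-6, Y) (Function('Q')(Y, h) = Add(Y, -6) = Add(-6, Y))
Mul(Add(152, Function('Q')(9, -11)), Function('x')(5, 1)) = Mul(Add(152, Add(-6, 9)), Add(4, Mul(5, Pow(2, Rational(1, 2))))) = Mul(Add(152, 3), Add(4, Mul(5, Pow(2, Rational(1, 2))))) = Mul(155, Add(4, Mul(5, Pow(2, Rational(1, 2))))) = Add(620, Mul(775, Pow(2, Rational(1, 2))))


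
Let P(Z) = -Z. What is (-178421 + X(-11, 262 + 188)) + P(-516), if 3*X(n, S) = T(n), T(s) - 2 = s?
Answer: -177908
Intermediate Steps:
T(s) = 2 + s
X(n, S) = 2/3 + n/3 (X(n, S) = (2 + n)/3 = 2/3 + n/3)
(-178421 + X(-11, 262 + 188)) + P(-516) = (-178421 + (2/3 + (1/3)*(-11))) - 1*(-516) = (-178421 + (2/3 - 11/3)) + 516 = (-178421 - 3) + 516 = -178424 + 516 = -177908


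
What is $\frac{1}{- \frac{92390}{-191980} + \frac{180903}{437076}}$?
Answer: $\frac{1398497508}{1251853493} \approx 1.1171$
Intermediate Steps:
$\frac{1}{- \frac{92390}{-191980} + \frac{180903}{437076}} = \frac{1}{\left(-92390\right) \left(- \frac{1}{191980}\right) + 180903 \cdot \frac{1}{437076}} = \frac{1}{\frac{9239}{19198} + \frac{60301}{145692}} = \frac{1}{\frac{1251853493}{1398497508}} = \frac{1398497508}{1251853493}$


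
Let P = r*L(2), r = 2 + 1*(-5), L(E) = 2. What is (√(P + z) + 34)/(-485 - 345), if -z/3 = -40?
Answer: -17/415 - √114/830 ≈ -0.053828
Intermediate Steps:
z = 120 (z = -3*(-40) = 120)
r = -3 (r = 2 - 5 = -3)
P = -6 (P = -3*2 = -6)
(√(P + z) + 34)/(-485 - 345) = (√(-6 + 120) + 34)/(-485 - 345) = (√114 + 34)/(-830) = (34 + √114)*(-1/830) = -17/415 - √114/830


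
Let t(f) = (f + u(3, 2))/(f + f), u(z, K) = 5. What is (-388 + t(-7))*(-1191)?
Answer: 3233565/7 ≈ 4.6194e+5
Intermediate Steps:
t(f) = (5 + f)/(2*f) (t(f) = (f + 5)/(f + f) = (5 + f)/((2*f)) = (5 + f)*(1/(2*f)) = (5 + f)/(2*f))
(-388 + t(-7))*(-1191) = (-388 + (1/2)*(5 - 7)/(-7))*(-1191) = (-388 + (1/2)*(-1/7)*(-2))*(-1191) = (-388 + 1/7)*(-1191) = -2715/7*(-1191) = 3233565/7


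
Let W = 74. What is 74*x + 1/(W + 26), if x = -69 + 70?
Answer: 7401/100 ≈ 74.010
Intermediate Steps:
x = 1
74*x + 1/(W + 26) = 74*1 + 1/(74 + 26) = 74 + 1/100 = 7401/100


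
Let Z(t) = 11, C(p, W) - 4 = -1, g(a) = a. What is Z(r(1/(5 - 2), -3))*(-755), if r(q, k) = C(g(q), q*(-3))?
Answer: -8305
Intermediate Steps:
C(p, W) = 3 (C(p, W) = 4 - 1 = 3)
r(q, k) = 3
Z(r(1/(5 - 2), -3))*(-755) = 11*(-755) = -8305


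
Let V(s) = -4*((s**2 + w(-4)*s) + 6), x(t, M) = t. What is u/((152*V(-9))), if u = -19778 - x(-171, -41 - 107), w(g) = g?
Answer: 19607/74784 ≈ 0.26218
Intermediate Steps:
V(s) = -24 - 4*s**2 + 16*s (V(s) = -4*((s**2 - 4*s) + 6) = -4*(6 + s**2 - 4*s) = -24 - 4*s**2 + 16*s)
u = -19607 (u = -19778 - 1*(-171) = -19778 + 171 = -19607)
u/((152*V(-9))) = -19607*1/(152*(-24 - 4*(-9)**2 + 16*(-9))) = -19607*1/(152*(-24 - 4*81 - 144)) = -19607*1/(152*(-24 - 324 - 144)) = -19607/(152*(-492)) = -19607/(-74784) = -19607*(-1/74784) = 19607/74784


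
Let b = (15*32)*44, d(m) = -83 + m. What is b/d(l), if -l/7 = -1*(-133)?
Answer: -3520/169 ≈ -20.828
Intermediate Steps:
l = -931 (l = -(-7)*(-133) = -7*133 = -931)
b = 21120 (b = 480*44 = 21120)
b/d(l) = 21120/(-83 - 931) = 21120/(-1014) = 21120*(-1/1014) = -3520/169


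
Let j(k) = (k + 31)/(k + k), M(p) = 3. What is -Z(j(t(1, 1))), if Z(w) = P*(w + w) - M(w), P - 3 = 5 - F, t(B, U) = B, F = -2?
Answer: -317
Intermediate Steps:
P = 10 (P = 3 + (5 - 1*(-2)) = 3 + (5 + 2) = 3 + 7 = 10)
j(k) = (31 + k)/(2*k) (j(k) = (31 + k)/((2*k)) = (31 + k)*(1/(2*k)) = (31 + k)/(2*k))
Z(w) = -3 + 20*w (Z(w) = 10*(w + w) - 1*3 = 10*(2*w) - 3 = 20*w - 3 = -3 + 20*w)
-Z(j(t(1, 1))) = -(-3 + 20*((½)*(31 + 1)/1)) = -(-3 + 20*((½)*1*32)) = -(-3 + 20*16) = -(-3 + 320) = -1*317 = -317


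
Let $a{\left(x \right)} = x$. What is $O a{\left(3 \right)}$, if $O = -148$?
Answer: $-444$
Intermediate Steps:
$O a{\left(3 \right)} = \left(-148\right) 3 = -444$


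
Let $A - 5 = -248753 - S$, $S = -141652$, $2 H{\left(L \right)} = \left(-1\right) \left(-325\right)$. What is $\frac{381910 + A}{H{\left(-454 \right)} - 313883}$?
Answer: $- \frac{549628}{627441} \approx -0.87598$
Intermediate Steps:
$H{\left(L \right)} = \frac{325}{2}$ ($H{\left(L \right)} = \frac{\left(-1\right) \left(-325\right)}{2} = \frac{1}{2} \cdot 325 = \frac{325}{2}$)
$A = -107096$ ($A = 5 - 107101 = -107096$)
$\frac{381910 + A}{H{\left(-454 \right)} - 313883} = \frac{381910 - 107096}{\frac{325}{2} - 313883} = \frac{274814}{- \frac{627441}{2}} = 274814 \left(- \frac{2}{627441}\right) = - \frac{549628}{627441}$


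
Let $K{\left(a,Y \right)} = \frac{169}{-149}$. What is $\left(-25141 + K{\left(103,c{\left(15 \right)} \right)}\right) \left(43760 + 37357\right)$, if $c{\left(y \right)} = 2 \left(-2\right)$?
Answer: $- \frac{303878720826}{149} \approx -2.0395 \cdot 10^{9}$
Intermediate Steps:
$c{\left(y \right)} = -4$
$K{\left(a,Y \right)} = - \frac{169}{149}$ ($K{\left(a,Y \right)} = 169 \left(- \frac{1}{149}\right) = - \frac{169}{149}$)
$\left(-25141 + K{\left(103,c{\left(15 \right)} \right)}\right) \left(43760 + 37357\right) = \left(-25141 - \frac{169}{149}\right) \left(43760 + 37357\right) = \left(- \frac{3746178}{149}\right) 81117 = - \frac{303878720826}{149}$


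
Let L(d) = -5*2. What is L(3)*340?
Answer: -3400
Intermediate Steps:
L(d) = -10
L(3)*340 = -10*340 = -3400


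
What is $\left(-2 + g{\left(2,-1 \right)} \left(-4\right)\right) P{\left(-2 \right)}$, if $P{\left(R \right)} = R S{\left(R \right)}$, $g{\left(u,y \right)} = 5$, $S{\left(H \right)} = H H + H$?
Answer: $88$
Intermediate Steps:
$S{\left(H \right)} = H + H^{2}$ ($S{\left(H \right)} = H^{2} + H = H + H^{2}$)
$P{\left(R \right)} = R^{2} \left(1 + R\right)$ ($P{\left(R \right)} = R R \left(1 + R\right) = R^{2} \left(1 + R\right)$)
$\left(-2 + g{\left(2,-1 \right)} \left(-4\right)\right) P{\left(-2 \right)} = \left(-2 + 5 \left(-4\right)\right) \left(-2\right)^{2} \left(1 - 2\right) = \left(-2 - 20\right) 4 \left(-1\right) = \left(-22\right) \left(-4\right) = 88$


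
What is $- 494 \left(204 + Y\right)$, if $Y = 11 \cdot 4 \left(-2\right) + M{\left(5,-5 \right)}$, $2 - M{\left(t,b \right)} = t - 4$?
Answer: $-57798$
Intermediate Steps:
$M{\left(t,b \right)} = 6 - t$ ($M{\left(t,b \right)} = 2 - \left(t - 4\right) = 2 - \left(-4 + t\right) = 6 - t$)
$Y = -87$ ($Y = 11 \cdot 4 \left(-2\right) + \left(6 - 5\right) = 11 \left(-8\right) + \left(6 - 5\right) = -88 + 1 = -87$)
$- 494 \left(204 + Y\right) = - 494 \left(204 - 87\right) = \left(-494\right) 117 = -57798$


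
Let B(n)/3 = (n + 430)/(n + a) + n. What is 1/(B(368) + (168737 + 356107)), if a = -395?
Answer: 3/1577578 ≈ 1.9016e-6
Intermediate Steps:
B(n) = 3*n + 3*(430 + n)/(-395 + n) (B(n) = 3*((n + 430)/(n - 395) + n) = 3*((430 + n)/(-395 + n) + n) = 3*(n + (430 + n)/(-395 + n)) = 3*n + 3*(430 + n)/(-395 + n))
1/(B(368) + (168737 + 356107)) = 1/(3*(430 + 368**2 - 394*368)/(-395 + 368) + (168737 + 356107)) = 1/(3*(430 + 135424 - 144992)/(-27) + 524844) = 1/(3*(-1/27)*(-9138) + 524844) = 1/(3046/3 + 524844) = 1/(1577578/3) = 3/1577578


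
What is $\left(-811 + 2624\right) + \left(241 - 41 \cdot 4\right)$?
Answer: $1890$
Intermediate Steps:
$\left(-811 + 2624\right) + \left(241 - 41 \cdot 4\right) = 1813 + \left(241 - 164\right) = 1813 + 77 = 1890$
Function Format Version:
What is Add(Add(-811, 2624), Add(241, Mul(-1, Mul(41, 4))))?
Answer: 1890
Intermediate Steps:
Add(Add(-811, 2624), Add(241, Mul(-1, Mul(41, 4)))) = Add(1813, Add(241, Mul(-1, 164))) = Add(1813, Add(241, -164)) = Add(1813, 77) = 1890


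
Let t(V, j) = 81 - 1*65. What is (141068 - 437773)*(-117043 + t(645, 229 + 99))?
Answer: 34722496035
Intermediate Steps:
t(V, j) = 16 (t(V, j) = 81 - 65 = 16)
(141068 - 437773)*(-117043 + t(645, 229 + 99)) = (141068 - 437773)*(-117043 + 16) = -296705*(-117027) = 34722496035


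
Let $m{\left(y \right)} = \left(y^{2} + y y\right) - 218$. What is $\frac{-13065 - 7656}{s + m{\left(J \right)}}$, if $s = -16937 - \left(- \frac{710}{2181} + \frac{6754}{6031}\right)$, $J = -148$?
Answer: $- \frac{272555973531}{350572745519} \approx -0.77746$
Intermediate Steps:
$m{\left(y \right)} = -218 + 2 y^{2}$ ($m{\left(y \right)} = \left(y^{2} + y^{2}\right) - 218 = 2 y^{2} - 218 = -218 + 2 y^{2}$)
$s = - \frac{222793157971}{13153611}$ ($s = -16937 - \frac{10448464}{13153611} = - \frac{222793157971}{13153611} \approx -16938.0$)
$\frac{-13065 - 7656}{s + m{\left(J \right)}} = \frac{-13065 - 7656}{- \frac{222793157971}{13153611} - \left(218 - 2 \left(-148\right)^{2}\right)} = - \frac{20721}{- \frac{222793157971}{13153611} + \left(-218 + 2 \cdot 21904\right)} = - \frac{20721}{- \frac{222793157971}{13153611} + \left(-218 + 43808\right)} = - \frac{20721}{- \frac{222793157971}{13153611} + 43590} = - \frac{20721}{\frac{350572745519}{13153611}} = \left(-20721\right) \frac{13153611}{350572745519} = - \frac{272555973531}{350572745519}$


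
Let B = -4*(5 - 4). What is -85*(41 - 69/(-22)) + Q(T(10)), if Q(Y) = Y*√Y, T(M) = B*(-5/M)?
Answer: -82535/22 + 2*√2 ≈ -3748.8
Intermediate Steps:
B = -4 (B = -4*1 = -4)
T(M) = 20/M (T(M) = -(-20)/M = 20/M)
Q(Y) = Y^(3/2)
-85*(41 - 69/(-22)) + Q(T(10)) = -85*(41 - 69/(-22)) + (20/10)^(3/2) = -85*(41 - 69*(-1/22)) + (20*(⅒))^(3/2) = -85*(41 + 69/22) + 2^(3/2) = -85*971/22 + 2*√2 = -82535/22 + 2*√2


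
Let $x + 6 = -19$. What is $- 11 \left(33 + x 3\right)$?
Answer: $462$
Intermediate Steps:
$x = -25$ ($x = -6 - 19 = -25$)
$- 11 \left(33 + x 3\right) = - 11 \left(33 - 75\right) = \left(-11\right) \left(-42\right) = 462$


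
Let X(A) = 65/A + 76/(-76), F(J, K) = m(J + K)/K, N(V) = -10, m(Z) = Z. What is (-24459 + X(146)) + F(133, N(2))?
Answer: -8932227/365 ≈ -24472.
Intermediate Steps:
F(J, K) = (J + K)/K
X(A) = -1 + 65/A (X(A) = 65/A + 76*(-1/76) = 65/A - 1 = -1 + 65/A)
(-24459 + X(146)) + F(133, N(2)) = (-24459 + (65 - 1*146)/146) + (133 - 10)/(-10) = (-24459 + (65 - 146)/146) - ⅒*123 = (-24459 + (1/146)*(-81)) - 123/10 = (-24459 - 81/146) - 123/10 = -3571095/146 - 123/10 = -8932227/365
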